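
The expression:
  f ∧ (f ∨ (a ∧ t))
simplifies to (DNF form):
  f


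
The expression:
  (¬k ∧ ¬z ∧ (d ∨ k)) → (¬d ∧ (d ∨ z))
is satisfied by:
  {k: True, z: True, d: False}
  {k: True, z: False, d: False}
  {z: True, k: False, d: False}
  {k: False, z: False, d: False}
  {d: True, k: True, z: True}
  {d: True, k: True, z: False}
  {d: True, z: True, k: False}


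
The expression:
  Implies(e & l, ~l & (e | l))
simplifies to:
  ~e | ~l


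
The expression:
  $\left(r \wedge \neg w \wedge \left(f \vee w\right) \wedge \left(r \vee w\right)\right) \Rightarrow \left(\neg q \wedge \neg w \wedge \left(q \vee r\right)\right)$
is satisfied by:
  {w: True, q: False, r: False, f: False}
  {w: False, q: False, r: False, f: False}
  {f: True, w: True, q: False, r: False}
  {f: True, w: False, q: False, r: False}
  {r: True, w: True, q: False, f: False}
  {r: True, w: False, q: False, f: False}
  {f: True, r: True, w: True, q: False}
  {f: True, r: True, w: False, q: False}
  {q: True, w: True, f: False, r: False}
  {q: True, w: False, f: False, r: False}
  {f: True, q: True, w: True, r: False}
  {f: True, q: True, w: False, r: False}
  {r: True, q: True, w: True, f: False}
  {r: True, q: True, w: False, f: False}
  {r: True, q: True, f: True, w: True}


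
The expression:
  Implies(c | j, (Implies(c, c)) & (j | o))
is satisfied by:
  {o: True, j: True, c: False}
  {o: True, j: False, c: False}
  {j: True, o: False, c: False}
  {o: False, j: False, c: False}
  {o: True, c: True, j: True}
  {o: True, c: True, j: False}
  {c: True, j: True, o: False}


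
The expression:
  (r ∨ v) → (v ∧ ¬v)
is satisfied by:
  {v: False, r: False}


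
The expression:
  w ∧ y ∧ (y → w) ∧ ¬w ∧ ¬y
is never true.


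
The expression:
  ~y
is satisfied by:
  {y: False}


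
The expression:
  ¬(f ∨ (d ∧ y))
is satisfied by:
  {d: False, f: False, y: False}
  {y: True, d: False, f: False}
  {d: True, y: False, f: False}


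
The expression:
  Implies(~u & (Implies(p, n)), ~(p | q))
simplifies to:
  u | (p & ~n) | (~p & ~q)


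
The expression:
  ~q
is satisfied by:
  {q: False}


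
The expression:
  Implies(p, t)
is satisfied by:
  {t: True, p: False}
  {p: False, t: False}
  {p: True, t: True}


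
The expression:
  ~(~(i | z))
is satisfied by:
  {i: True, z: True}
  {i: True, z: False}
  {z: True, i: False}


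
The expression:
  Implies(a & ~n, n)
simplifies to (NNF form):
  n | ~a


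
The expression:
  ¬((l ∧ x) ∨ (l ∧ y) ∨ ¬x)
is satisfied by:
  {x: True, l: False}


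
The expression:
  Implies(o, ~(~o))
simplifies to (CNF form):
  True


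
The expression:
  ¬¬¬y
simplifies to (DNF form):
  ¬y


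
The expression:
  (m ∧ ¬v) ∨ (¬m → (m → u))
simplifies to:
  True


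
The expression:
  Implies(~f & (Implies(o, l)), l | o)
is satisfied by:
  {o: True, l: True, f: True}
  {o: True, l: True, f: False}
  {o: True, f: True, l: False}
  {o: True, f: False, l: False}
  {l: True, f: True, o: False}
  {l: True, f: False, o: False}
  {f: True, l: False, o: False}


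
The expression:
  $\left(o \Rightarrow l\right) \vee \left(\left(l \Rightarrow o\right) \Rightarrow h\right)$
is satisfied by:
  {l: True, h: True, o: False}
  {l: True, o: False, h: False}
  {h: True, o: False, l: False}
  {h: False, o: False, l: False}
  {l: True, h: True, o: True}
  {l: True, o: True, h: False}
  {h: True, o: True, l: False}


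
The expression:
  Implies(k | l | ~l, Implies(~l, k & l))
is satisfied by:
  {l: True}


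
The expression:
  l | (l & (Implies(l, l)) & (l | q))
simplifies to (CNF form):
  l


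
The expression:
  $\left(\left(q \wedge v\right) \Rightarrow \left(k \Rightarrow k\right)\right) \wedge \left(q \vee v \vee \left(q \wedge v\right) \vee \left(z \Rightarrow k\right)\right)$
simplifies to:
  $k \vee q \vee v \vee \neg z$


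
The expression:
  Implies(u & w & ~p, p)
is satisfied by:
  {p: True, w: False, u: False}
  {w: False, u: False, p: False}
  {u: True, p: True, w: False}
  {u: True, w: False, p: False}
  {p: True, w: True, u: False}
  {w: True, p: False, u: False}
  {u: True, w: True, p: True}


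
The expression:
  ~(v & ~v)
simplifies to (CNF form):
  True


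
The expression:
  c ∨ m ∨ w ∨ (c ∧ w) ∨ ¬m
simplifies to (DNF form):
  True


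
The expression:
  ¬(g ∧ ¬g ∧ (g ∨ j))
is always true.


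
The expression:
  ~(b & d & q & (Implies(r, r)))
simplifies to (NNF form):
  ~b | ~d | ~q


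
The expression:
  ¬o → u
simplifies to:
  o ∨ u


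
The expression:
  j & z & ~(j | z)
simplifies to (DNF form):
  False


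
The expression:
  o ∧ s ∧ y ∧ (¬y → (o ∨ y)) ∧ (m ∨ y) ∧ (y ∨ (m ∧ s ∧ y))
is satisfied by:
  {o: True, y: True, s: True}


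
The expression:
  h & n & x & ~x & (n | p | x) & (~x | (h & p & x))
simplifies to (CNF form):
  False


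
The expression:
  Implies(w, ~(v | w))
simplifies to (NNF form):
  ~w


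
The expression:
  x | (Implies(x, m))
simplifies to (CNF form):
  True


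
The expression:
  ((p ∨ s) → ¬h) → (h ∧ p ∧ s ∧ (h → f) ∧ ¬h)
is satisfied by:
  {h: True, p: True, s: True}
  {h: True, p: True, s: False}
  {h: True, s: True, p: False}


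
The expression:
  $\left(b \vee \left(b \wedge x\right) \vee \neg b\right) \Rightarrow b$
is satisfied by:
  {b: True}


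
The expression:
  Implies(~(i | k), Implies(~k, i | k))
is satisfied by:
  {i: True, k: True}
  {i: True, k: False}
  {k: True, i: False}


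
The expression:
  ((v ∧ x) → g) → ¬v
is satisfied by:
  {x: True, g: False, v: False}
  {g: False, v: False, x: False}
  {x: True, g: True, v: False}
  {g: True, x: False, v: False}
  {v: True, x: True, g: False}


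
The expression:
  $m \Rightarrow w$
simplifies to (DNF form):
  $w \vee \neg m$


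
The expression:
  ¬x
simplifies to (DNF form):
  ¬x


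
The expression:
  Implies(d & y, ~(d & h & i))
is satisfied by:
  {h: False, d: False, y: False, i: False}
  {i: True, h: False, d: False, y: False}
  {y: True, h: False, d: False, i: False}
  {i: True, y: True, h: False, d: False}
  {d: True, i: False, h: False, y: False}
  {i: True, d: True, h: False, y: False}
  {y: True, d: True, i: False, h: False}
  {i: True, y: True, d: True, h: False}
  {h: True, y: False, d: False, i: False}
  {i: True, h: True, y: False, d: False}
  {y: True, h: True, i: False, d: False}
  {i: True, y: True, h: True, d: False}
  {d: True, h: True, y: False, i: False}
  {i: True, d: True, h: True, y: False}
  {y: True, d: True, h: True, i: False}


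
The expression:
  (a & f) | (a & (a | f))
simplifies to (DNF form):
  a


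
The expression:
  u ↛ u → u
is always true.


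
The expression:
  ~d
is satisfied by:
  {d: False}


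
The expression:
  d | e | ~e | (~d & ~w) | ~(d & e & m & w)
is always true.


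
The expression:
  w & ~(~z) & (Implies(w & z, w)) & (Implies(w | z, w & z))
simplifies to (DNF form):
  w & z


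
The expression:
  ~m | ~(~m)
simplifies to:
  True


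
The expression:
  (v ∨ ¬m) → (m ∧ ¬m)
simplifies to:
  m ∧ ¬v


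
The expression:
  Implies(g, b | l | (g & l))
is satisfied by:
  {b: True, l: True, g: False}
  {b: True, g: False, l: False}
  {l: True, g: False, b: False}
  {l: False, g: False, b: False}
  {b: True, l: True, g: True}
  {b: True, g: True, l: False}
  {l: True, g: True, b: False}


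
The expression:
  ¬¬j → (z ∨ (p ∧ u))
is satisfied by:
  {z: True, p: True, u: True, j: False}
  {z: True, p: True, u: False, j: False}
  {z: True, u: True, p: False, j: False}
  {z: True, u: False, p: False, j: False}
  {p: True, u: True, z: False, j: False}
  {p: True, u: False, z: False, j: False}
  {u: True, z: False, p: False, j: False}
  {u: False, z: False, p: False, j: False}
  {j: True, z: True, p: True, u: True}
  {j: True, z: True, p: True, u: False}
  {j: True, z: True, u: True, p: False}
  {j: True, z: True, u: False, p: False}
  {j: True, p: True, u: True, z: False}


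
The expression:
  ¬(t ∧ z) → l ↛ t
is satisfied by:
  {z: True, l: True, t: False}
  {l: True, t: False, z: False}
  {t: True, z: True, l: True}
  {t: True, z: True, l: False}


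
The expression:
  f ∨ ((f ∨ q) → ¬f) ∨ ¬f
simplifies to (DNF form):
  True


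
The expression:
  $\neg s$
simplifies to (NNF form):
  $\neg s$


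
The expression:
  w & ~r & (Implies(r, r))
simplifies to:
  w & ~r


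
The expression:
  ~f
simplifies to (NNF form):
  ~f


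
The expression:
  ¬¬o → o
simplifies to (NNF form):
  True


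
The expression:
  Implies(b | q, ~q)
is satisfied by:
  {q: False}


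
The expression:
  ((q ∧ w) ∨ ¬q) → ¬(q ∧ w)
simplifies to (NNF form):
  ¬q ∨ ¬w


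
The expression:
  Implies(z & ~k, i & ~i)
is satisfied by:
  {k: True, z: False}
  {z: False, k: False}
  {z: True, k: True}


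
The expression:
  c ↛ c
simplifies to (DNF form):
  False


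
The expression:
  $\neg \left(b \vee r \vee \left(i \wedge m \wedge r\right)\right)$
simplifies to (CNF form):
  $\neg b \wedge \neg r$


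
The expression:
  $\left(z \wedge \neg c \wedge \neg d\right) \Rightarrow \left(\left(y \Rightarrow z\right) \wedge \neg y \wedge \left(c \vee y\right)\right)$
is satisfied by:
  {c: True, d: True, z: False}
  {c: True, z: False, d: False}
  {d: True, z: False, c: False}
  {d: False, z: False, c: False}
  {c: True, d: True, z: True}
  {c: True, z: True, d: False}
  {d: True, z: True, c: False}


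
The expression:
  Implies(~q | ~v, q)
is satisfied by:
  {q: True}


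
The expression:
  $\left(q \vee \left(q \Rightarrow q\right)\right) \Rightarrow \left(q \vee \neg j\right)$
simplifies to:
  $q \vee \neg j$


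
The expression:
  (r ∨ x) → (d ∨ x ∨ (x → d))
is always true.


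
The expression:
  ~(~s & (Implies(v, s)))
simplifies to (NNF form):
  s | v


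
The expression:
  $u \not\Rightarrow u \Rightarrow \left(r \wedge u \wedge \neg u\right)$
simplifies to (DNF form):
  $\text{True}$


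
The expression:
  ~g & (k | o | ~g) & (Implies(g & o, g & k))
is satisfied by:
  {g: False}


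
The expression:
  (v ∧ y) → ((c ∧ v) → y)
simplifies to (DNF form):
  True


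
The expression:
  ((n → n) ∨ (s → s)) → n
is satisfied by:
  {n: True}


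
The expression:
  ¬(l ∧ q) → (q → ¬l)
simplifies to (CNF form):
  True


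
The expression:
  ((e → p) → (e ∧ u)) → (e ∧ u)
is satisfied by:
  {p: True, u: True, e: False}
  {p: True, e: False, u: False}
  {u: True, e: False, p: False}
  {u: False, e: False, p: False}
  {p: True, u: True, e: True}
  {p: True, e: True, u: False}
  {u: True, e: True, p: False}


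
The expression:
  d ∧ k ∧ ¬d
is never true.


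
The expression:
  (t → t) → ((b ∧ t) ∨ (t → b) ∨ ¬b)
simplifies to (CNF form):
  True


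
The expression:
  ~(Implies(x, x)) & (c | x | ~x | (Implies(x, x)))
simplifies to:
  False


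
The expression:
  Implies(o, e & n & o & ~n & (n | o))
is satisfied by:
  {o: False}


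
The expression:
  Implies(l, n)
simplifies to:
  n | ~l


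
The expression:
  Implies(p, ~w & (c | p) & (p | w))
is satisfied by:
  {p: False, w: False}
  {w: True, p: False}
  {p: True, w: False}


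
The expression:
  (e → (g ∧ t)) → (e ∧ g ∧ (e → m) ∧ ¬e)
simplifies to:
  e ∧ (¬g ∨ ¬t)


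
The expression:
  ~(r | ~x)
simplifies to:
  x & ~r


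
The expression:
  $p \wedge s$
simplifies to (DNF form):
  $p \wedge s$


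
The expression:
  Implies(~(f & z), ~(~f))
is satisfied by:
  {f: True}


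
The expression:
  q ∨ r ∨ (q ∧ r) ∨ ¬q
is always true.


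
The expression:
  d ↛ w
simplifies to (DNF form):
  d ∧ ¬w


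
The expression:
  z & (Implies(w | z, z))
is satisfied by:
  {z: True}


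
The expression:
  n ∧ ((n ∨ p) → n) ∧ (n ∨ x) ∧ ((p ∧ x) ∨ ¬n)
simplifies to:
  n ∧ p ∧ x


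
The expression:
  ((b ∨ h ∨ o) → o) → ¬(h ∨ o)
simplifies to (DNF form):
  ¬o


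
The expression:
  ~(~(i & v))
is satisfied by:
  {i: True, v: True}


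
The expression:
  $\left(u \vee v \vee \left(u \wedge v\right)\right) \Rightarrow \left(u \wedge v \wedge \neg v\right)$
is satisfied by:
  {u: False, v: False}


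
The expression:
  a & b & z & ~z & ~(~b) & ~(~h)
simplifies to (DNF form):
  False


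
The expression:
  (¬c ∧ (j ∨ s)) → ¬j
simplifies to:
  c ∨ ¬j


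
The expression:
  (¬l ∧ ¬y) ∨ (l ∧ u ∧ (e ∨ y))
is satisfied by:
  {e: True, u: True, l: False, y: False}
  {e: True, u: False, l: False, y: False}
  {u: True, e: False, l: False, y: False}
  {e: False, u: False, l: False, y: False}
  {e: True, l: True, u: True, y: False}
  {y: True, e: True, l: True, u: True}
  {y: True, l: True, u: True, e: False}


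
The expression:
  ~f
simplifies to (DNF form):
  ~f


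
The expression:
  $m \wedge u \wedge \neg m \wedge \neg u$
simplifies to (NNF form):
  $\text{False}$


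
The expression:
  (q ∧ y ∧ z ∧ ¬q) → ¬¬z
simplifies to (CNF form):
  True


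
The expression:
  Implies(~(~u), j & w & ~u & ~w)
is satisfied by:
  {u: False}


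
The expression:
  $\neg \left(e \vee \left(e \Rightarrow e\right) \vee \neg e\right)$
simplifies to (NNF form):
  $\text{False}$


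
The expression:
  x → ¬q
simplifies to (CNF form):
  ¬q ∨ ¬x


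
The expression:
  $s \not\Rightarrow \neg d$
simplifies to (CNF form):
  $d \wedge s$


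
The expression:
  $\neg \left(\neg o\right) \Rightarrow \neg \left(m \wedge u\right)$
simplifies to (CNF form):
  $\neg m \vee \neg o \vee \neg u$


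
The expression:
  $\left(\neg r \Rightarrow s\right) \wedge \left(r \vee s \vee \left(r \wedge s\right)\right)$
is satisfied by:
  {r: True, s: True}
  {r: True, s: False}
  {s: True, r: False}


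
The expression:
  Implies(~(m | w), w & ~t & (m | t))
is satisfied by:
  {m: True, w: True}
  {m: True, w: False}
  {w: True, m: False}


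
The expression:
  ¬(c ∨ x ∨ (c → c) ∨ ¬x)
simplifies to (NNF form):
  False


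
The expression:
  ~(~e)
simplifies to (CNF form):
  e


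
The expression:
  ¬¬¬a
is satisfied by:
  {a: False}


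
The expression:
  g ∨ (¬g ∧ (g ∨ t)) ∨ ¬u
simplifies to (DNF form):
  g ∨ t ∨ ¬u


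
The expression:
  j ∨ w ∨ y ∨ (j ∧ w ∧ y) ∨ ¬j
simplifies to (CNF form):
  True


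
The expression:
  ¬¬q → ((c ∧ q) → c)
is always true.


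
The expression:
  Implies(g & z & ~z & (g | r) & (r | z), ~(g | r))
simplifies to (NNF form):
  True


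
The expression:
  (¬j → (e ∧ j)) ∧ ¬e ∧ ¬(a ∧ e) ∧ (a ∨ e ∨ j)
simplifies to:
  j ∧ ¬e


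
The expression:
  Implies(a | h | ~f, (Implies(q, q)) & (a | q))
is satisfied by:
  {a: True, q: True, f: True, h: False}
  {a: True, q: True, f: False, h: False}
  {a: True, q: True, h: True, f: True}
  {a: True, q: True, h: True, f: False}
  {a: True, f: True, h: False, q: False}
  {a: True, f: False, h: False, q: False}
  {a: True, h: True, f: True, q: False}
  {a: True, h: True, f: False, q: False}
  {q: True, f: True, h: False, a: False}
  {q: True, f: False, h: False, a: False}
  {q: True, h: True, f: True, a: False}
  {q: True, h: True, f: False, a: False}
  {f: True, q: False, h: False, a: False}


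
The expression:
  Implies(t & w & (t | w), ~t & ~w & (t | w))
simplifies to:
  ~t | ~w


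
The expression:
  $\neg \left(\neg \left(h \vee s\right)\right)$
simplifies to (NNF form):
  $h \vee s$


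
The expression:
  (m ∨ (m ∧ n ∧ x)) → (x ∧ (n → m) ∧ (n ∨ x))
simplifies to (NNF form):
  x ∨ ¬m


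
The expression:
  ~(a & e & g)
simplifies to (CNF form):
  ~a | ~e | ~g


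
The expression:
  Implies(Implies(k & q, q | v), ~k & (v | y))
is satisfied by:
  {y: True, v: True, k: False}
  {y: True, k: False, v: False}
  {v: True, k: False, y: False}


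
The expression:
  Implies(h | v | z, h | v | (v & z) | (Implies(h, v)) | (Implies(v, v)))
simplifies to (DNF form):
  True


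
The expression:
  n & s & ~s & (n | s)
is never true.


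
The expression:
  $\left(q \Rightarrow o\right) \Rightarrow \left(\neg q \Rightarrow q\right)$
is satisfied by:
  {q: True}


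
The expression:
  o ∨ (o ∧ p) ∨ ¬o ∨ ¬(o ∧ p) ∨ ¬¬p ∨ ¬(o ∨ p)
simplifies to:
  True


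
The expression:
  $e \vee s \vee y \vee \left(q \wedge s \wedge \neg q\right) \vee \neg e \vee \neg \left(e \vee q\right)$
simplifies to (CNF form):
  $\text{True}$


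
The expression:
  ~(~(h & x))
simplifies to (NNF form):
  h & x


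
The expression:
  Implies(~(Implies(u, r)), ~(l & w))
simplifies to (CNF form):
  r | ~l | ~u | ~w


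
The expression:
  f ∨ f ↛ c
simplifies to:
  f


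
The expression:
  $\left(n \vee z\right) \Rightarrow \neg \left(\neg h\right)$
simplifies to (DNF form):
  $h \vee \left(\neg n \wedge \neg z\right)$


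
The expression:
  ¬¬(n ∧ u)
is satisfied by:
  {u: True, n: True}


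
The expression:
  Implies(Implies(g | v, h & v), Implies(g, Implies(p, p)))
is always true.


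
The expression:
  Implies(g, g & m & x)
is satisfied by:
  {m: True, x: True, g: False}
  {m: True, x: False, g: False}
  {x: True, m: False, g: False}
  {m: False, x: False, g: False}
  {m: True, g: True, x: True}


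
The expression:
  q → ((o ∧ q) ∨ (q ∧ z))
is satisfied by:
  {o: True, z: True, q: False}
  {o: True, z: False, q: False}
  {z: True, o: False, q: False}
  {o: False, z: False, q: False}
  {o: True, q: True, z: True}
  {o: True, q: True, z: False}
  {q: True, z: True, o: False}


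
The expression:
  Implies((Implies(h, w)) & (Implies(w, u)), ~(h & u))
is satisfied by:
  {w: False, u: False, h: False}
  {h: True, w: False, u: False}
  {u: True, w: False, h: False}
  {h: True, u: True, w: False}
  {w: True, h: False, u: False}
  {h: True, w: True, u: False}
  {u: True, w: True, h: False}


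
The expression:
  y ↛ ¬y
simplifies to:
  y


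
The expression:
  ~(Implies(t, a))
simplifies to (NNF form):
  t & ~a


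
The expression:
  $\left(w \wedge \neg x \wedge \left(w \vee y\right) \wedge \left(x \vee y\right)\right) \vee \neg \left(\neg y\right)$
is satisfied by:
  {y: True}


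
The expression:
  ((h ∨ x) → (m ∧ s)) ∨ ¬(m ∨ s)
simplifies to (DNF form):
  (m ∧ s) ∨ (¬h ∧ ¬x) ∨ (¬m ∧ ¬s)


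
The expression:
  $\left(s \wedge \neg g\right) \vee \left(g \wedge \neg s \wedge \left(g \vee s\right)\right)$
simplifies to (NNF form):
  $\left(g \wedge \neg s\right) \vee \left(s \wedge \neg g\right)$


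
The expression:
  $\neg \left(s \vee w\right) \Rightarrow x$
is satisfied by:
  {s: True, x: True, w: True}
  {s: True, x: True, w: False}
  {s: True, w: True, x: False}
  {s: True, w: False, x: False}
  {x: True, w: True, s: False}
  {x: True, w: False, s: False}
  {w: True, x: False, s: False}


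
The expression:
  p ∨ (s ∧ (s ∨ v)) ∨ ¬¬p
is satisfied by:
  {p: True, s: True}
  {p: True, s: False}
  {s: True, p: False}


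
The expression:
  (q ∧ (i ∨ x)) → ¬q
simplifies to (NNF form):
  (¬i ∧ ¬x) ∨ ¬q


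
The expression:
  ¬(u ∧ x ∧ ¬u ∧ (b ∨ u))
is always true.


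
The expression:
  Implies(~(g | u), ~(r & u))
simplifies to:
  True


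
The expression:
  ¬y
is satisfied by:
  {y: False}


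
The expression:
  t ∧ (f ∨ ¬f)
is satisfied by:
  {t: True}


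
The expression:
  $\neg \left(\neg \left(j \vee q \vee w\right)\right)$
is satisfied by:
  {q: True, w: True, j: True}
  {q: True, w: True, j: False}
  {q: True, j: True, w: False}
  {q: True, j: False, w: False}
  {w: True, j: True, q: False}
  {w: True, j: False, q: False}
  {j: True, w: False, q: False}


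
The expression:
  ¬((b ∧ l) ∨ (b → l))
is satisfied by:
  {b: True, l: False}


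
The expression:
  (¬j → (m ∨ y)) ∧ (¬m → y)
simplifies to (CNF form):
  m ∨ y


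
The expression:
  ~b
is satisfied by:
  {b: False}


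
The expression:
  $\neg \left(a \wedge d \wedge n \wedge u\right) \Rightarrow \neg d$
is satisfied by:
  {a: True, u: True, n: True, d: False}
  {a: True, u: True, n: False, d: False}
  {a: True, n: True, u: False, d: False}
  {a: True, n: False, u: False, d: False}
  {u: True, n: True, a: False, d: False}
  {u: True, a: False, n: False, d: False}
  {u: False, n: True, a: False, d: False}
  {u: False, a: False, n: False, d: False}
  {a: True, d: True, u: True, n: True}


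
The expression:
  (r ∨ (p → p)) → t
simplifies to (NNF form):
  t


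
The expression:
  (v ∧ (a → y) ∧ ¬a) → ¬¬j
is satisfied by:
  {a: True, j: True, v: False}
  {a: True, j: False, v: False}
  {j: True, a: False, v: False}
  {a: False, j: False, v: False}
  {a: True, v: True, j: True}
  {a: True, v: True, j: False}
  {v: True, j: True, a: False}


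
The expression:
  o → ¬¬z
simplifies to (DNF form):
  z ∨ ¬o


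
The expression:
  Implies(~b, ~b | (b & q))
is always true.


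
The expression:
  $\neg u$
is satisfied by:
  {u: False}


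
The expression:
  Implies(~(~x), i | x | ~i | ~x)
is always true.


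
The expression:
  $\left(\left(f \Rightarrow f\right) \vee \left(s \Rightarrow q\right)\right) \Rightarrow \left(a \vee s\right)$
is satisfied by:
  {a: True, s: True}
  {a: True, s: False}
  {s: True, a: False}


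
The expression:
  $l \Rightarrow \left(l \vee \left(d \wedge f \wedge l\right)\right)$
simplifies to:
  $\text{True}$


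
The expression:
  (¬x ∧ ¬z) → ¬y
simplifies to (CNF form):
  x ∨ z ∨ ¬y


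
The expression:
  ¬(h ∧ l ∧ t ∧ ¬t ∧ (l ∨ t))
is always true.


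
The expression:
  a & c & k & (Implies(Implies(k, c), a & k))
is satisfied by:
  {a: True, c: True, k: True}


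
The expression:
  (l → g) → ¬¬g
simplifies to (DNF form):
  g ∨ l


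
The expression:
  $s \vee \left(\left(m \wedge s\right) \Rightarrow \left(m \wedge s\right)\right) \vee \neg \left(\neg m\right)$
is always true.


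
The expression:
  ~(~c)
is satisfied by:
  {c: True}


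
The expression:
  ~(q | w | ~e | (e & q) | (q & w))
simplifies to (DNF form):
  e & ~q & ~w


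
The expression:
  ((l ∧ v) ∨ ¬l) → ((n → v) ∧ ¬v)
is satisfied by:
  {l: True, v: False, n: False}
  {l: False, v: False, n: False}
  {n: True, l: True, v: False}


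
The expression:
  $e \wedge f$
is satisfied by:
  {e: True, f: True}


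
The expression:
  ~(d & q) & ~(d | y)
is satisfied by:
  {d: False, y: False}


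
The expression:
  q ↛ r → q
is always true.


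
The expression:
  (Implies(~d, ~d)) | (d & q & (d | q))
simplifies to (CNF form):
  True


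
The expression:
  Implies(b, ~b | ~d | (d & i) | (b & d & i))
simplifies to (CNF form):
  i | ~b | ~d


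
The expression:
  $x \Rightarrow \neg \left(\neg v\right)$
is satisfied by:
  {v: True, x: False}
  {x: False, v: False}
  {x: True, v: True}


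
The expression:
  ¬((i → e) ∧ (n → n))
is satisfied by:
  {i: True, e: False}


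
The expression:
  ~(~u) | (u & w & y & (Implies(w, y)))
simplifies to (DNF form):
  u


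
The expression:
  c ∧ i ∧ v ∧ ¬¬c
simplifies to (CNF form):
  c ∧ i ∧ v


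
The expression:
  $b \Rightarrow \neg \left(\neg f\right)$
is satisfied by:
  {f: True, b: False}
  {b: False, f: False}
  {b: True, f: True}


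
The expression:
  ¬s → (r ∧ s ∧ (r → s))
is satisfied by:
  {s: True}


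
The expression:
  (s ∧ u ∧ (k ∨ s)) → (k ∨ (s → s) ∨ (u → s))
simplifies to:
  True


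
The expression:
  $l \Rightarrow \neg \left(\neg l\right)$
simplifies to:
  $\text{True}$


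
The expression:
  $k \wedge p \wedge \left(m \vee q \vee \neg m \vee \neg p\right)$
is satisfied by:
  {p: True, k: True}


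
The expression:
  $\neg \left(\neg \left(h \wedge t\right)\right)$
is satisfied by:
  {t: True, h: True}


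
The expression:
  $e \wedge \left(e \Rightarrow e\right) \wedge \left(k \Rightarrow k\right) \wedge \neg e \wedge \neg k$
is never true.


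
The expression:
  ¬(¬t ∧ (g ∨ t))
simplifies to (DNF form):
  t ∨ ¬g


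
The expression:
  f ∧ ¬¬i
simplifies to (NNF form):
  f ∧ i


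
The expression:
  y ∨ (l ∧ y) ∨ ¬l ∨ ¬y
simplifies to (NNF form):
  True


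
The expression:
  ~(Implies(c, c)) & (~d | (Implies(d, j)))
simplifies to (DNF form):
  False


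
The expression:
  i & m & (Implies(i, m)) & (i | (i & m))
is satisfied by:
  {m: True, i: True}


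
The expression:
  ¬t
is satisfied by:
  {t: False}


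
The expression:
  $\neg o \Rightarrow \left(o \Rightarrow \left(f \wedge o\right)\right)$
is always true.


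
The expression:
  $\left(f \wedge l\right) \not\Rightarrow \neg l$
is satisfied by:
  {f: True, l: True}


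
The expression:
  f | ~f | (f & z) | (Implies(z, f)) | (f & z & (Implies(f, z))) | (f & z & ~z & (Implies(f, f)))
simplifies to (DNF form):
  True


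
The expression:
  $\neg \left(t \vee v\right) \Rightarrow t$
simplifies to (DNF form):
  $t \vee v$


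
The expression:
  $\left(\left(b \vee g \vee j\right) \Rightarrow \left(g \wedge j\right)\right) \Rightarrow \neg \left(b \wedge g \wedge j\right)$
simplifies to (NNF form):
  $\neg b \vee \neg g \vee \neg j$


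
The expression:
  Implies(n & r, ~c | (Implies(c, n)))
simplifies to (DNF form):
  True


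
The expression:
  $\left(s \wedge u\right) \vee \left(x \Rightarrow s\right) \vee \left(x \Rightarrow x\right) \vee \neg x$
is always true.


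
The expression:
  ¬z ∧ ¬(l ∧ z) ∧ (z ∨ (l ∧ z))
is never true.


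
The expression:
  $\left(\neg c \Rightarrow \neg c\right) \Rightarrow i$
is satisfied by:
  {i: True}


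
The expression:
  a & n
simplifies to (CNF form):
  a & n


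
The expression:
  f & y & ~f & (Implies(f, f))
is never true.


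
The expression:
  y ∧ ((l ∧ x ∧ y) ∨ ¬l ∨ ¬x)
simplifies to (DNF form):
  y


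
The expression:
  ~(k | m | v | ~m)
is never true.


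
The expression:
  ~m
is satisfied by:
  {m: False}


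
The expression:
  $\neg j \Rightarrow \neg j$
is always true.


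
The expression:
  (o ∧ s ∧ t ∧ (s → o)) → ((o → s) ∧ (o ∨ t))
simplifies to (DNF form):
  True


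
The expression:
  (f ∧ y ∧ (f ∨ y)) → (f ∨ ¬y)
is always true.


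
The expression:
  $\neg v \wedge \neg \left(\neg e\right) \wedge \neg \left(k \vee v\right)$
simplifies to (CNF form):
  $e \wedge \neg k \wedge \neg v$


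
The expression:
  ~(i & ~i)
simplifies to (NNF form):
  True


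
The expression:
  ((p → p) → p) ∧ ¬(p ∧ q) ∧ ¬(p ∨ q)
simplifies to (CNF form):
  False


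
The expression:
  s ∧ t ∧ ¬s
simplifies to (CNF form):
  False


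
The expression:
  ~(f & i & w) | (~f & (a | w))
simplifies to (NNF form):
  ~f | ~i | ~w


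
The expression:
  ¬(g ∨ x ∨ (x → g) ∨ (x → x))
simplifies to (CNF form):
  False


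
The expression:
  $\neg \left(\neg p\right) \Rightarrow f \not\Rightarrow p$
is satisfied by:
  {p: False}


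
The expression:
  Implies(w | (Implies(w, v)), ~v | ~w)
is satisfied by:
  {w: False, v: False}
  {v: True, w: False}
  {w: True, v: False}


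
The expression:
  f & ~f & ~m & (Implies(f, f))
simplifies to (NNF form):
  False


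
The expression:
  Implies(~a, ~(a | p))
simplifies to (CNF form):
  a | ~p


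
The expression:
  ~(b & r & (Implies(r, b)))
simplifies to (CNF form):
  ~b | ~r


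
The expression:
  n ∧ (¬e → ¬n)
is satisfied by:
  {e: True, n: True}


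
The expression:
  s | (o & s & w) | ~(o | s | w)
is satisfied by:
  {s: True, w: False, o: False}
  {o: True, s: True, w: False}
  {s: True, w: True, o: False}
  {o: True, s: True, w: True}
  {o: False, w: False, s: False}


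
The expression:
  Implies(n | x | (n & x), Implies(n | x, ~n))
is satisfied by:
  {n: False}


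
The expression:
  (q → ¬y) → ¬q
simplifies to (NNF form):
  y ∨ ¬q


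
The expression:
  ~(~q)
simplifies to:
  q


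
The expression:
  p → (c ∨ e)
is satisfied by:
  {c: True, e: True, p: False}
  {c: True, p: False, e: False}
  {e: True, p: False, c: False}
  {e: False, p: False, c: False}
  {c: True, e: True, p: True}
  {c: True, p: True, e: False}
  {e: True, p: True, c: False}


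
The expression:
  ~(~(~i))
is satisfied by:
  {i: False}


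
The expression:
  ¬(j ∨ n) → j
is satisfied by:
  {n: True, j: True}
  {n: True, j: False}
  {j: True, n: False}


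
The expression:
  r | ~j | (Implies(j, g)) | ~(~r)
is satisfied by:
  {r: True, g: True, j: False}
  {r: True, g: False, j: False}
  {g: True, r: False, j: False}
  {r: False, g: False, j: False}
  {r: True, j: True, g: True}
  {r: True, j: True, g: False}
  {j: True, g: True, r: False}


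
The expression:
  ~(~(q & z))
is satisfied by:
  {z: True, q: True}


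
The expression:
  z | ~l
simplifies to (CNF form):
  z | ~l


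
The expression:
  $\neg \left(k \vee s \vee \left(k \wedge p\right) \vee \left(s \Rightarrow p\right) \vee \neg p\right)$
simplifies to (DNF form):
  $\text{False}$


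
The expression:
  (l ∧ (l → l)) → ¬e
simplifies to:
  ¬e ∨ ¬l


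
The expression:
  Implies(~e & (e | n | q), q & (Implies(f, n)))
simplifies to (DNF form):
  e | (n & q) | (~f & ~n) | (~n & ~q)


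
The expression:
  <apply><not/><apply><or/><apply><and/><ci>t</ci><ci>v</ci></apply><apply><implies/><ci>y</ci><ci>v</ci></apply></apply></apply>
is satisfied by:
  {y: True, v: False}


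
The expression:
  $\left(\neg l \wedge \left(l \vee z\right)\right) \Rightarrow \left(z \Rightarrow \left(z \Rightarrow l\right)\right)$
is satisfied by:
  {l: True, z: False}
  {z: False, l: False}
  {z: True, l: True}


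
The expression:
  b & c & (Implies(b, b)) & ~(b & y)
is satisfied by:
  {c: True, b: True, y: False}


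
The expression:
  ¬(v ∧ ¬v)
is always true.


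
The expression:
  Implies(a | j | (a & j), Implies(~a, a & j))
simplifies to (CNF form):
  a | ~j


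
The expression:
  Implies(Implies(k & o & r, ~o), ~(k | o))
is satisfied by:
  {r: True, k: False, o: False}
  {k: False, o: False, r: False}
  {r: True, o: True, k: True}


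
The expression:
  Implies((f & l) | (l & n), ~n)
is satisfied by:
  {l: False, n: False}
  {n: True, l: False}
  {l: True, n: False}


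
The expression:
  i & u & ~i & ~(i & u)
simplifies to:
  False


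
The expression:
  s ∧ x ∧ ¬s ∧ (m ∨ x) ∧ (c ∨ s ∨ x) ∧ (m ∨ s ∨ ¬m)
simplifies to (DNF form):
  False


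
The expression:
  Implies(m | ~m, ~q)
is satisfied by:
  {q: False}


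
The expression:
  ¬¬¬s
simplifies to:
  ¬s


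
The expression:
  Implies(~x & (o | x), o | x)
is always true.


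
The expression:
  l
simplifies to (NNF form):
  l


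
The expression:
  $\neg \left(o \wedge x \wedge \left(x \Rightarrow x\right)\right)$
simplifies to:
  $\neg o \vee \neg x$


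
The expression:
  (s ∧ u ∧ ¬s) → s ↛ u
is always true.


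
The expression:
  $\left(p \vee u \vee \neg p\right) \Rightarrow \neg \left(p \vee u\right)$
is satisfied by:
  {u: False, p: False}


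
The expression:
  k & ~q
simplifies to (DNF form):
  k & ~q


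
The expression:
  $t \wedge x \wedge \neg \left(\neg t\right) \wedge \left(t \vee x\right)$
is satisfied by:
  {t: True, x: True}


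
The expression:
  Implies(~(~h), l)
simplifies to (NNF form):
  l | ~h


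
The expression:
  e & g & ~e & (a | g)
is never true.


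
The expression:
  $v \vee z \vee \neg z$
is always true.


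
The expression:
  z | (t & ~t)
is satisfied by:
  {z: True}


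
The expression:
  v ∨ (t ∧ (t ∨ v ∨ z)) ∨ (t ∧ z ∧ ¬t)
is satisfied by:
  {t: True, v: True}
  {t: True, v: False}
  {v: True, t: False}


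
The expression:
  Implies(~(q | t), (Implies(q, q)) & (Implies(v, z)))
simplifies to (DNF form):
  q | t | z | ~v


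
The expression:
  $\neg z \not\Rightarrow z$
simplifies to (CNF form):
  $\neg z$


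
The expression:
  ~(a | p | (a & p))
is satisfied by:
  {p: False, a: False}


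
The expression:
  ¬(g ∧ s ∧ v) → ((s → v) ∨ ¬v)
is always true.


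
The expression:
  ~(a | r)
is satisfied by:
  {r: False, a: False}


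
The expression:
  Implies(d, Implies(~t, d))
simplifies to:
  True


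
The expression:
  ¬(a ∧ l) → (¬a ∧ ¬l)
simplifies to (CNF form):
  (a ∨ ¬a) ∧ (a ∨ ¬l) ∧ (l ∨ ¬a) ∧ (l ∨ ¬l)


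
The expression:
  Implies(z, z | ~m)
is always true.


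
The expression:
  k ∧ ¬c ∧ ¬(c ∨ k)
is never true.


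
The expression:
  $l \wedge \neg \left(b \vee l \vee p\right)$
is never true.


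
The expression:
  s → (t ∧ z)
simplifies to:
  (t ∧ z) ∨ ¬s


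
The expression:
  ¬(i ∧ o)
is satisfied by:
  {o: False, i: False}
  {i: True, o: False}
  {o: True, i: False}


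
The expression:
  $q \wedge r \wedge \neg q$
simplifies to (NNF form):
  $\text{False}$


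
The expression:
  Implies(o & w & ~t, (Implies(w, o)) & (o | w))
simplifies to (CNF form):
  True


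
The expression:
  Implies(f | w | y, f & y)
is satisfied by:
  {f: True, y: True, w: False}
  {f: True, w: True, y: True}
  {w: False, y: False, f: False}


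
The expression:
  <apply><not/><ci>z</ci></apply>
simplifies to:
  <apply><not/><ci>z</ci></apply>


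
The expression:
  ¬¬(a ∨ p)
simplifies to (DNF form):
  a ∨ p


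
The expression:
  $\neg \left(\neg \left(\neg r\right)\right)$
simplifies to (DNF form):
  $\neg r$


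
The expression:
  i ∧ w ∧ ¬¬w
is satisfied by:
  {i: True, w: True}


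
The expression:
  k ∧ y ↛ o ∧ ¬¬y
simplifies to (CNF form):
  k ∧ y ∧ ¬o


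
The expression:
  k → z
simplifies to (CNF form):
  z ∨ ¬k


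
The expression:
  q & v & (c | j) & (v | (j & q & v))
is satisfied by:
  {c: True, j: True, q: True, v: True}
  {c: True, q: True, v: True, j: False}
  {j: True, q: True, v: True, c: False}


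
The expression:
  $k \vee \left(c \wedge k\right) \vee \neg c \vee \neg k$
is always true.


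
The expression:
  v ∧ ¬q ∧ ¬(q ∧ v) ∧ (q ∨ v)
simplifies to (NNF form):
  v ∧ ¬q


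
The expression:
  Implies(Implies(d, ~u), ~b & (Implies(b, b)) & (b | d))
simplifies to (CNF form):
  d & (u | ~b)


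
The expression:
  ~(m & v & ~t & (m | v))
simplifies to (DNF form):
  t | ~m | ~v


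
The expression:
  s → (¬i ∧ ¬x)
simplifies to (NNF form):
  (¬i ∧ ¬x) ∨ ¬s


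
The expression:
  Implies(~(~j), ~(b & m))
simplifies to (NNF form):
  ~b | ~j | ~m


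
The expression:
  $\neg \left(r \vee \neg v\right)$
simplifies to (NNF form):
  $v \wedge \neg r$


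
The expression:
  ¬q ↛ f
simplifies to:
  ¬f ∧ ¬q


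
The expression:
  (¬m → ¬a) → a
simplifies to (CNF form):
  a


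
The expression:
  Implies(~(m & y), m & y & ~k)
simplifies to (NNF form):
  m & y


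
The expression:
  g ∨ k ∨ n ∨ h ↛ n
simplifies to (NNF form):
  g ∨ h ∨ k ∨ n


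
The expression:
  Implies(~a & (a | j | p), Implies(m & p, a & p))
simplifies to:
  a | ~m | ~p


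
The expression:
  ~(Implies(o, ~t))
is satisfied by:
  {t: True, o: True}


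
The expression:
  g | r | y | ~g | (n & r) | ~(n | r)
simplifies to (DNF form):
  True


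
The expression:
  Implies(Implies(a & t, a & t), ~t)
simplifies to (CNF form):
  ~t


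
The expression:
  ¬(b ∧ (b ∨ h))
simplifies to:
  ¬b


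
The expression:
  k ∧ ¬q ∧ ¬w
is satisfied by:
  {k: True, q: False, w: False}


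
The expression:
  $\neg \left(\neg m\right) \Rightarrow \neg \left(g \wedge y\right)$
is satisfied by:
  {g: False, m: False, y: False}
  {y: True, g: False, m: False}
  {m: True, g: False, y: False}
  {y: True, m: True, g: False}
  {g: True, y: False, m: False}
  {y: True, g: True, m: False}
  {m: True, g: True, y: False}


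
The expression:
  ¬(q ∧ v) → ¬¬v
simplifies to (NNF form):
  v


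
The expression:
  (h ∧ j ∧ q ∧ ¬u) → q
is always true.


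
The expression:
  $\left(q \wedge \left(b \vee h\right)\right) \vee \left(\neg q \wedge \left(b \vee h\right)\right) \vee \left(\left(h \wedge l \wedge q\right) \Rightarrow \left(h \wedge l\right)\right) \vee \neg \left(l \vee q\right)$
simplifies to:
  $\text{True}$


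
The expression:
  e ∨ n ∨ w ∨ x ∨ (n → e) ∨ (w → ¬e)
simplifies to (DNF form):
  True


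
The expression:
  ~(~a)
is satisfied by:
  {a: True}


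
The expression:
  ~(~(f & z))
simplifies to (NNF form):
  f & z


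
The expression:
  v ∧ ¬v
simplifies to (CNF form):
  False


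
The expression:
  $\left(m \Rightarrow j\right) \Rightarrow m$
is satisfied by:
  {m: True}


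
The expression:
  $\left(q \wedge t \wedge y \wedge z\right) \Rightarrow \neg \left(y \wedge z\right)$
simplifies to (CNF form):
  $\neg q \vee \neg t \vee \neg y \vee \neg z$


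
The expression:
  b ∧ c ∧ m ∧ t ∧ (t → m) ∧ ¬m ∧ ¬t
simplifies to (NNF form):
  False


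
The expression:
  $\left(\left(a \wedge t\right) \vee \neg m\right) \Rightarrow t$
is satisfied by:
  {t: True, m: True}
  {t: True, m: False}
  {m: True, t: False}


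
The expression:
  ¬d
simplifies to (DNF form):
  ¬d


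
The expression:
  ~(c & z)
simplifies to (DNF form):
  ~c | ~z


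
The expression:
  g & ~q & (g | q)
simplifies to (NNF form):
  g & ~q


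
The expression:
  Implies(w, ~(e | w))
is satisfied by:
  {w: False}


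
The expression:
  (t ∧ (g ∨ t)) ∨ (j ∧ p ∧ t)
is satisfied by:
  {t: True}


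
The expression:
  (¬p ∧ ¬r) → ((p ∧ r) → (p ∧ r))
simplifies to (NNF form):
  True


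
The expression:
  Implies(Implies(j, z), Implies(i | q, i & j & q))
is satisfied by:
  {j: True, z: False, q: False, i: False}
  {i: True, j: True, z: False, q: False}
  {q: True, j: True, z: False, i: False}
  {i: True, q: True, j: True, z: False}
  {z: True, j: True, i: False, q: False}
  {i: True, q: True, z: True, j: True}
  {q: False, j: False, z: False, i: False}
  {z: True, q: False, j: False, i: False}
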